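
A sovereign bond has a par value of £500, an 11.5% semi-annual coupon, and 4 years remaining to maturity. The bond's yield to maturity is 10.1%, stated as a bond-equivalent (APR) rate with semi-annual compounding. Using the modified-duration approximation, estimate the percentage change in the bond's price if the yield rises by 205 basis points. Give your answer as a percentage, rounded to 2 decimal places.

Periodic yield y = 0.0505. Modified duration first:
  t   CF        PV=CF/(1+0.0505)^t    t·PV
  1        28.75        27.3679        27.3679
  2        28.75        26.0523        52.1046
  3        28.75        24.7999        74.3997
  4        28.75        23.6077        94.4308
  5        28.75        22.4728       112.3641
  6        28.75        21.3925       128.3550
  7        28.75        20.3641       142.5488
  8       528.75       356.5184     2,852.1471
  Σ                    522.5756     3,483.7178
P = 522.5756; D_Mac = 6.66644 half-year periods = 3.33322 yrs; D_mod = 3.33322/(1+0.0505) = 3.17298 yrs.
ΔP/P ≈ -D_mod · Δy = -3.17298 × (+0.0205) = -0.065046 = -6.5046%.

-6.50%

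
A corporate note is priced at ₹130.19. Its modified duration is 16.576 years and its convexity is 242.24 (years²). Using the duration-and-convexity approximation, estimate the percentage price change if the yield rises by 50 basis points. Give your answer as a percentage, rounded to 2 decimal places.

-7.99%

Duration effect: -D_mod·Δy = -16.576 × (+0.005) = -0.082880
Convexity effect: ½·C·(Δy)² = 0.5 × 242.24 × (0.005)² = +0.0030280
ΔP/P ≈ -0.082880 + 0.0030280 = -0.079852
= -7.9852%.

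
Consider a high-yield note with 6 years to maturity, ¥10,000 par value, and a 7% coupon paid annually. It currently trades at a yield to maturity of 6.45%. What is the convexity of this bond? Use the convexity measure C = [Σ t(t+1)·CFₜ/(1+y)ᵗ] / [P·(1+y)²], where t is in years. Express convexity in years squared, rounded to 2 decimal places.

29.84

With y = 0.0645:
  t   CF        PV=CF/(1+0.0645)^t    t·PV        t(t+1)·PV
  1       700.00       657.5857       657.5857       1,315.1714
  2       700.00       617.7414     1,235.4828       3,706.4484
  3       700.00       580.3113     1,740.9340       6,963.7358
  4       700.00       545.1492     2,180.5968      10,902.9839
  5       700.00       512.1176     2,560.5881      15,363.5283
  6    10,700.00     7,353.7656    44,122.5936     308,858.1554
  Σ                 10,266.6709    52,497.7810     347,110.0234
P = 10,266.6709.
Convexity = Σ t(t+1)·PV / [P·(1+y)²] = 347,110.0234 / (10,266.6709 × 1.133160) = 29.83638.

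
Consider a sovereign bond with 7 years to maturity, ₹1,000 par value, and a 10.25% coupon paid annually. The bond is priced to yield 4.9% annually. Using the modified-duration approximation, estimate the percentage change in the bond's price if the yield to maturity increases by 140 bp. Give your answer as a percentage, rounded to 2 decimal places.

-7.41%

Periodic yield y = 0.049. Modified duration first:
  t   CF        PV=CF/(1+0.049)^t    t·PV
  1       102.50        97.7121        97.7121
  2       102.50        93.1479       186.2957
  3       102.50        88.7968       266.3905
  4       102.50        84.6490       338.5961
  5       102.50        80.6950       403.4748
  6       102.50        76.9256       461.5536
  7     1,102.50       788.7696     5,521.3874
  Σ                  1,310.6960     7,275.4102
P = 1,310.6960; D_Mac = 5.55080 yrs; D_mod = 5.55080/(1+0.049) = 5.29151 yrs.
ΔP/P ≈ -D_mod · Δy = -5.29151 × (+0.014) = -0.074081 = -7.4081%.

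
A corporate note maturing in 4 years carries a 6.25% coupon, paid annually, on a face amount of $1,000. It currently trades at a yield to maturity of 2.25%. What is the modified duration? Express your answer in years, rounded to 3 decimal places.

3.605 years

Periodic yield y = 0.0225. First find Macaulay duration:
  t   CF        PV=CF/(1+0.0225)^t    t·PV
  1        62.50        61.1247        61.1247
  2        62.50        59.7797       119.5593
  3        62.50        58.4642       175.3926
  4     1,062.50       972.0211     3,888.0842
  Σ                  1,151.3896     4,244.1608
P = 1,151.3896; Macaulay duration = 4,244.1608 / 1,151.3896 = 3.68612 years.
Modified duration = D_Mac / (1 + y) = 3.68612 / 1.0225 = 3.60501 years.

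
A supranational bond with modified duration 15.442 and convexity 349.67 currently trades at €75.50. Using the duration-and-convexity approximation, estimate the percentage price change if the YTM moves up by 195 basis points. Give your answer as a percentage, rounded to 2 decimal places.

Duration effect: -D_mod·Δy = -15.442 × (+0.0195) = -0.301119
Convexity effect: ½·C·(Δy)² = 0.5 × 349.67 × (0.0195)² = +0.06648100875
ΔP/P ≈ -0.301119 + 0.06648100875 = -0.23463799125
= -23.463799125%.

-23.46%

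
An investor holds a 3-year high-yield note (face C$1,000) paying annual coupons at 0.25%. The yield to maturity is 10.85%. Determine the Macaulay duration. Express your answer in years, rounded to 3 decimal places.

Periodic yield y = 0.1085. Discount each cash flow and weight by its year:
  t   CF        PV=CF/(1+0.1085)^t    t·PV
  1         2.50         2.2553         2.2553
  2         2.50         2.0346         4.0691
  3     1,002.50       735.9991     2,207.9973
  Σ                    740.2890     2,214.3217
Price P = Σ PV = 740.2890.
Macaulay duration = Σ(t·PV) / P = 2,214.3217 / 740.2890 = 2.99116 years.

2.991 years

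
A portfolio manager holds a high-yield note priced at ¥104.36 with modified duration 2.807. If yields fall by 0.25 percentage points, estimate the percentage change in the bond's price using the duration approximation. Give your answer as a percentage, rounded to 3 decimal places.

Duration approximation: ΔP/P ≈ -D_mod · Δy = -2.807 × (-0.0025) = +0.0070175.
As a percentage: +0.70175%.

+0.702%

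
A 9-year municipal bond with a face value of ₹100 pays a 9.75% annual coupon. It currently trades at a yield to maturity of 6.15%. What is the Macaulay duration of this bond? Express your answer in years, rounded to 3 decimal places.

Periodic yield y = 0.0615. Discount each cash flow and weight by its year:
  t   CF        PV=CF/(1+0.0615)^t    t·PV
  1         9.75         9.1851         9.1851
  2         9.75         8.6530        17.3059
  3         9.75         8.1516        24.4549
  4         9.75         7.6794        30.7174
  5         9.75         7.2344        36.1722
  6         9.75         6.8153        40.8918
  7         9.75         6.4204        44.9431
  8         9.75         6.0485        48.3877
  9       109.75        64.1393       577.2541
  Σ                    124.3270       829.3121
Price P = Σ PV = 124.3270.
Macaulay duration = Σ(t·PV) / P = 829.3121 / 124.3270 = 6.67041 years.

6.670 years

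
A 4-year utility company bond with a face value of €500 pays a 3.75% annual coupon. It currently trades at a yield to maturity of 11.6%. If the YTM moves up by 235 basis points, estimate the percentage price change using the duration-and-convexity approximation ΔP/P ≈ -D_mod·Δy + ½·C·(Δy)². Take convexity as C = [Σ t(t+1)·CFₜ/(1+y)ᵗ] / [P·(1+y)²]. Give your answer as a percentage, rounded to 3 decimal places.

With y = 0.116:
  t   CF        PV=CF/(1+0.116)^t    t·PV        t(t+1)·PV
  1        18.75        16.8011        16.8011          33.6022
  2        18.75        15.0547        30.1095          90.3284
  3        18.75        13.4899        40.4697         161.8788
  4       518.75       334.4270     1,337.7080       6,688.5400
  Σ                    379.7727     1,425.0882       6,974.3493
P = 379.7727; D_Mac = 3.75248 yrs; D_mod = 3.36243 yrs; C = 14.74523.
Duration effect: -3.36243 × (+0.0235) = -0.079017
Convexity effect: 0.5 × 14.74523 × (0.0235)² = +0.0040715
ΔP/P ≈ -0.079017 + 0.0040715 = -0.074946 = -7.4946%.

-7.495%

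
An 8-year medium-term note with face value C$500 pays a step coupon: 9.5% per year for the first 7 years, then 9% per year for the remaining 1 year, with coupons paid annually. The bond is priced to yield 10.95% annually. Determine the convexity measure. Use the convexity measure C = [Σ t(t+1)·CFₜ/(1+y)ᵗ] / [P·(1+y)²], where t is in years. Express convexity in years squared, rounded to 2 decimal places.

With y = 0.1095:
  t   CF        PV=CF/(1+0.1095)^t    t·PV        t(t+1)·PV
  1        47.50        42.8121        42.8121          85.6242
  2        47.50        38.5868        77.1736         231.5209
  3        47.50        34.7786       104.3357         417.3428
  4        47.50        31.3462       125.3847         626.9233
  5        47.50        28.2525       141.2626         847.5754
  6        47.50        25.4642       152.7851       1,069.4957
  7        47.50        22.9510       160.6573       1,285.2585
  8       545.00       237.3439     1,898.7511      17,088.7598
  Σ                    461.5353     2,703.1621      21,652.5006
P = 461.5353.
Convexity = Σ t(t+1)·PV / [P·(1+y)²] = 21,652.5006 / (461.5353 × 1.230990) = 38.11084.

38.11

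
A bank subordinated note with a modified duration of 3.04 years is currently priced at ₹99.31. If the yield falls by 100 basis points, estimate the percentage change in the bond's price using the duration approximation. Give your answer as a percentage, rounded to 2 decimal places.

Duration approximation: ΔP/P ≈ -D_mod · Δy = -3.04 × (-0.01) = +0.030400.
As a percentage: +3.0400%.

+3.04%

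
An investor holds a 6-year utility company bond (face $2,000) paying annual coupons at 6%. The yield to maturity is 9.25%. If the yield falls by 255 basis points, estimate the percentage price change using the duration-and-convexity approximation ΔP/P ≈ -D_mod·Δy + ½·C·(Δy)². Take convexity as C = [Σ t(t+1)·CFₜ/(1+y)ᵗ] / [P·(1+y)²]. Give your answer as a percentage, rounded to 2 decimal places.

With y = 0.0925:
  t   CF        PV=CF/(1+0.0925)^t    t·PV        t(t+1)·PV
  1       120.00       109.8398       109.8398         219.6796
  2       120.00       100.5399       201.0798         603.2393
  3       120.00        92.0273       276.0820       1,104.3282
  4       120.00        84.2356       336.9422       1,684.7112
  5       120.00        77.1035       385.5174       2,313.1046
  6     2,120.00     1,246.8298     7,480.9790      52,366.8532
  Σ                  1,710.5759     8,790.4403      58,291.9161
P = 1,710.5759; D_Mac = 5.13888 yrs; D_mod = 4.70378 yrs; C = 28.55112.
Duration effect: -4.70378 × (-0.0255) = +0.119946
Convexity effect: 0.5 × 28.55112 × (-0.0255)² = +0.0092827
ΔP/P ≈ +0.119946 + 0.0092827 = +0.129229 = +12.9229%.

+12.92%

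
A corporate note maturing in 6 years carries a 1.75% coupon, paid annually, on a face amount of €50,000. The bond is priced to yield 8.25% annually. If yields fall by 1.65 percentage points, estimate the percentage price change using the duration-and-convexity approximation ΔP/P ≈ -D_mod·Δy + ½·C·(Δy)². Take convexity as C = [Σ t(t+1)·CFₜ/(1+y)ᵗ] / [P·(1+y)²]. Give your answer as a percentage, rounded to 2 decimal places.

With y = 0.0825:
  t   CF        PV=CF/(1+0.0825)^t    t·PV        t(t+1)·PV
  1       875.00       808.3141       808.3141       1,616.6282
  2       875.00       746.7105     1,493.4209       4,480.2628
  3       875.00       689.8018     2,069.4055       8,277.6219
  4       875.00       637.2303     2,548.9213      12,744.6064
  5       875.00       588.6654     2,943.3271      17,659.9627
  6    50,875.00    31,618.1891   189,709.1344   1,327,963.9408
  Σ                 35,088.9112   199,572.5233   1,372,743.0229
P = 35,088.9112; D_Mac = 5.68762 yrs; D_mod = 5.25416 yrs; C = 33.38593.
Duration effect: -5.25416 × (-0.0165) = +0.086694
Convexity effect: 0.5 × 33.38593 × (-0.0165)² = +0.0045447
ΔP/P ≈ +0.086694 + 0.0045447 = +0.091238 = +9.1238%.

+9.12%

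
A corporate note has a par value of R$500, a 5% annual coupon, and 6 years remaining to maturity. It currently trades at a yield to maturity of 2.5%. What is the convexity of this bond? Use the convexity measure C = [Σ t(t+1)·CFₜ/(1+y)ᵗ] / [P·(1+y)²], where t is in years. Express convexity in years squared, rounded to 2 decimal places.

34.47

With y = 0.025:
  t   CF        PV=CF/(1+0.025)^t    t·PV        t(t+1)·PV
  1        25.00        24.3902        24.3902          48.7805
  2        25.00        23.7954        47.5907         142.7722
  3        25.00        23.2150        69.6450         278.5798
  4        25.00        22.6488        90.5951         452.9753
  5        25.00        22.0964       110.4818         662.8907
  6       525.00       452.7059     2,716.2351      19,013.6459
  Σ                    568.8516     3,058.9379      20,599.6444
P = 568.8516.
Convexity = Σ t(t+1)·PV / [P·(1+y)²] = 20,599.6444 / (568.8516 × 1.050625) = 34.46776.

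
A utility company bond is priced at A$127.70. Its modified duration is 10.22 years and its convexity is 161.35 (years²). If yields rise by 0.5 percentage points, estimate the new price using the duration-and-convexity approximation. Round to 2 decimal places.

A$121.43

Duration effect: -D_mod·Δy = -10.22 × (+0.005) = -0.051100
Convexity effect: ½·C·(Δy)² = 0.5 × 161.35 × (0.005)² = +0.002016875
ΔP/P ≈ -0.051100 + 0.002016875 = -0.049083125
New price ≈ 127.70 × (1 - 0.049083125) = 121.4320849375.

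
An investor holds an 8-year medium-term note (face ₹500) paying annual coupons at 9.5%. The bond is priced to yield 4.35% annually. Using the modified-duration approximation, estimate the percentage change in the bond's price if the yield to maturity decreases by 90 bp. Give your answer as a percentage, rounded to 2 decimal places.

Periodic yield y = 0.0435. Modified duration first:
  t   CF        PV=CF/(1+0.0435)^t    t·PV
  1        47.50        45.5199        45.5199
  2        47.50        43.6223        87.2446
  3        47.50        41.8038       125.4115
  4        47.50        40.0612       160.2447
  5        47.50        38.3912       191.9558
  6        47.50        36.7908       220.7446
  7        47.50        35.2571       246.7996
  8       547.50       389.4435     3,115.5483
  Σ                    670.8898     4,193.4691
P = 670.8898; D_Mac = 6.25061 yrs; D_mod = 6.25061/(1+0.0435) = 5.99004 yrs.
ΔP/P ≈ -D_mod · Δy = -5.99004 × (-0.009) = +0.053910 = +5.3910%.

+5.39%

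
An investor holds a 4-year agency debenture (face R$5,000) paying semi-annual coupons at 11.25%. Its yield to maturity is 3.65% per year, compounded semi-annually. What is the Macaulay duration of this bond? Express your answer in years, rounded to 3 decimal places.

Periodic yield y = 0.01825. Discount each cash flow and weight by its period:
  t   CF        PV=CF/(1+0.01825)^t    t·PV
  1       281.25       276.2092       276.2092
  2       281.25       271.2587       542.5174
  3       281.25       266.3970       799.1909
  4       281.25       261.6224     1,046.4894
  5       281.25       256.9333     1,284.6666
  6       281.25       252.3283     1,513.9700
  7       281.25       247.8059     1,734.6411
  8     5,281.25     4,569.8440    36,558.7521
  Σ                  6,402.3988    43,756.4368
Price P = Σ PV = 6,402.3988.
Macaulay duration = Σ(t·PV) / P = 43,756.4368 / 6,402.3988 = 6.83438 half-year periods.
In years: 6.83438 / 2 = 3.41719 years.

3.417 years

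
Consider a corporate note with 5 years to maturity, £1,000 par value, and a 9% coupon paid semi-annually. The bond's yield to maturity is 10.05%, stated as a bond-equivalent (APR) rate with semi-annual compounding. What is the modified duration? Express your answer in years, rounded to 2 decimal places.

Periodic yield y = 0.05025. First find Macaulay duration:
  t   CF        PV=CF/(1+0.05025)^t    t·PV
  1        45.00        42.8469        42.8469
  2        45.00        40.7969        81.5938
  3        45.00        38.8449       116.5348
  4        45.00        36.9864       147.9455
  5        45.00        35.2167       176.0837
  6        45.00        33.5318       201.1906
  7        45.00        31.9274       223.4919
  8        45.00        30.3998       243.1985
  9        45.00        28.9453       260.5078
  10    1,045.00       640.0139     6,400.1387
  Σ                    959.5101     7,893.5323
P = 959.5101; Macaulay duration = 7,893.5323 / 959.5101 = 8.22663 half-year periods = 4.11331 years.
Modified duration = D_Mac / (1 + y) = 4.11331 / 1.05025 = 3.91651 years.

3.92 years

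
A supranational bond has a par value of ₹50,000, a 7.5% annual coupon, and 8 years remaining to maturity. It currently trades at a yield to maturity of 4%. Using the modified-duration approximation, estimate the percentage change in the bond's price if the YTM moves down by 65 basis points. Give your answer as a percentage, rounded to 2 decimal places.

+4.05%

Periodic yield y = 0.04. Modified duration first:
  t   CF        PV=CF/(1+0.04)^t    t·PV
  1     3,750.00     3,605.7692     3,605.7692
  2     3,750.00     3,467.0858     6,934.1716
  3     3,750.00     3,333.7363    10,001.2090
  4     3,750.00     3,205.5157    12,822.0629
  5     3,750.00     3,082.2267    15,411.1333
  6     3,750.00     2,963.6795    17,782.0768
  7     3,750.00     2,849.6918    19,947.8426
  8    53,750.00    39,274.5985   314,196.7882
  Σ                 61,782.3035   400,701.0536
P = 61,782.3035; D_Mac = 6.48569 yrs; D_mod = 6.48569/(1+0.04) = 6.23624 yrs.
ΔP/P ≈ -D_mod · Δy = -6.23624 × (-0.0065) = +0.040536 = +4.0536%.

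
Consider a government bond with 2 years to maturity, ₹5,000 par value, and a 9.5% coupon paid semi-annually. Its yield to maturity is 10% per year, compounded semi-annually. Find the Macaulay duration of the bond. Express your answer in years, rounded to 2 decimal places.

1.87 years

Periodic yield y = 0.05. Discount each cash flow and weight by its period:
  t   CF        PV=CF/(1+0.05)^t    t·PV
  1       237.50       226.1905       226.1905
  2       237.50       215.4195       430.8390
  3       237.50       205.1614       615.4843
  4     5,237.50     4,308.9042    17,235.6168
  Σ                  4,955.6756    18,508.1306
Price P = Σ PV = 4,955.6756.
Macaulay duration = Σ(t·PV) / P = 18,508.1306 / 4,955.6756 = 3.73473 half-year periods.
In years: 3.73473 / 2 = 1.86737 years.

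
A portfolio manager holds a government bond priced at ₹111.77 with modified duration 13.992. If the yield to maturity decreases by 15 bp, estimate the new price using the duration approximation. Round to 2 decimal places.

Duration approximation: ΔP/P ≈ -D_mod · Δy = -13.992 × (-0.0015) = +0.020988.
New price ≈ 111.77 × (1 + 0.020988) = 114.11582876.

₹114.12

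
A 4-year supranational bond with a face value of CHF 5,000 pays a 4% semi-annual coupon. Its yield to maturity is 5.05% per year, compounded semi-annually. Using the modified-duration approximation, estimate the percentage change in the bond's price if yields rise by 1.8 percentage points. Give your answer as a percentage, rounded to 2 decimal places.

Periodic yield y = 0.02525. Modified duration first:
  t   CF        PV=CF/(1+0.02525)^t    t·PV
  1       100.00        97.5372        97.5372
  2       100.00        95.1350       190.2701
  3       100.00        92.7920       278.3761
  4       100.00        90.5067       362.0269
  5       100.00        88.2777       441.3886
  6       100.00        86.1036       516.6216
  7       100.00        83.9830       587.8812
  8     5,100.00     4,177.6490    33,421.1923
  Σ                  4,811.9844    35,895.2940
P = 4,811.9844; D_Mac = 7.45956 half-year periods = 3.72978 yrs; D_mod = 3.72978/(1+0.02525) = 3.63792 yrs.
ΔP/P ≈ -D_mod · Δy = -3.63792 × (+0.018) = -0.065483 = -6.5483%.

-6.55%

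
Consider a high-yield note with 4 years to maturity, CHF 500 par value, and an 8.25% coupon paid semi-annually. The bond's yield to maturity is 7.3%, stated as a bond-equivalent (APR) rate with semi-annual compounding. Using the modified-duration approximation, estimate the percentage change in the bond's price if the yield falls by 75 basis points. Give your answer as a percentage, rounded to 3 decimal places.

+2.530%

Periodic yield y = 0.0365. Modified duration first:
  t   CF        PV=CF/(1+0.0365)^t    t·PV
  1       20.625        19.8987        19.8987
  2       20.625        19.1980        38.3959
  3       20.625        18.5219        55.5658
  4       20.625        17.8697        71.4787
  5       20.625        17.2404        86.2020
  6       20.625        16.6333        99.7997
  7       20.625        16.0476       112.3329
  8      520.625       390.8144     3,126.5153
  Σ                    516.2239     3,610.1890
P = 516.2239; D_Mac = 6.99346 half-year periods = 3.49673 yrs; D_mod = 3.49673/(1+0.0365) = 3.37359 yrs.
ΔP/P ≈ -D_mod · Δy = -3.37359 × (-0.0075) = +0.025302 = +2.5302%.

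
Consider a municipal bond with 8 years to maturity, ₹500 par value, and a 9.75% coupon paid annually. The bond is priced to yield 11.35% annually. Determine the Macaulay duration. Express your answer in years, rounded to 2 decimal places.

Periodic yield y = 0.1135. Discount each cash flow and weight by its year:
  t   CF        PV=CF/(1+0.1135)^t    t·PV
  1        48.75        43.7809        43.7809
  2        48.75        39.3182        78.6365
  3        48.75        35.3105       105.9315
  4        48.75        31.7113       126.8451
  5        48.75        28.4789       142.3946
  6        48.75        25.5760       153.4562
  7        48.75        22.9691       160.7834
  8       548.75       232.1949     1,857.5596
  Σ                    459.3399     2,669.3878
Price P = Σ PV = 459.3399.
Macaulay duration = Σ(t·PV) / P = 2,669.3878 / 459.3399 = 5.81136 years.

5.81 years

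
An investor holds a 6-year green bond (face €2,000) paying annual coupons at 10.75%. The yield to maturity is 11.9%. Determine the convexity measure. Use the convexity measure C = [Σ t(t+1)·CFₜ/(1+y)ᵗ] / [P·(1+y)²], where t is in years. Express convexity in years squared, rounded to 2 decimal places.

With y = 0.119:
  t   CF        PV=CF/(1+0.119)^t    t·PV        t(t+1)·PV
  1       215.00       192.1358       192.1358         384.2717
  2       215.00       171.7032       343.4063       1,030.2190
  3       215.00       153.4434       460.3302       1,841.3207
  4       215.00       137.1255       548.5019       2,742.5093
  5       215.00       122.5429       612.7143       3,676.2859
  6     2,215.00     1,128.2185     6,769.3109      47,385.1764
  Σ                  1,905.1692     8,926.3994      57,059.7830
P = 1,905.1692.
Convexity = Σ t(t+1)·PV / [P·(1+y)²] = 57,059.7830 / (1,905.1692 × 1.252161) = 23.91863.

23.92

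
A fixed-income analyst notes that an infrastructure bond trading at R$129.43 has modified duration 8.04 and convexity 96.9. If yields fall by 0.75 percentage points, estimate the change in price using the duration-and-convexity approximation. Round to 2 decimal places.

Duration effect: -D_mod·Δy = -8.04 × (-0.0075) = +0.060300
Convexity effect: ½·C·(Δy)² = 0.5 × 96.9 × (-0.0075)² = +0.0027253125
ΔP/P ≈ +0.060300 + 0.0027253125 = +0.0630253125
ΔP ≈ 129.43 × (+0.0630253125) = +8.157366196875.

+R$8.16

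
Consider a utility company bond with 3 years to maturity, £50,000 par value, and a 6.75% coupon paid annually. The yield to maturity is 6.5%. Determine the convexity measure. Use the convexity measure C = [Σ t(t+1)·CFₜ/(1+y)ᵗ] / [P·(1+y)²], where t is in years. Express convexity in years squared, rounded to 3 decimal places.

With y = 0.065:
  t   CF        PV=CF/(1+0.065)^t    t·PV        t(t+1)·PV
  1     3,375.00     3,169.0141     3,169.0141       6,338.0282
  2     3,375.00     2,975.6001     5,951.2002      17,853.6005
  3    53,375.00    44,186.4453   132,559.3358     530,237.3433
  Σ                 50,331.0594   141,679.5501     554,428.9719
P = 50,331.0594.
Convexity = Σ t(t+1)·PV / [P·(1+y)²] = 554,428.9719 / (50,331.0594 × 1.134225) = 9.71204.

9.712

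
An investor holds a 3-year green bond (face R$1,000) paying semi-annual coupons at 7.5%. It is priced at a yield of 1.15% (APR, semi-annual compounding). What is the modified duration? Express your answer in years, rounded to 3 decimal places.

Periodic yield y = 0.00575. First find Macaulay duration:
  t   CF        PV=CF/(1+0.00575)^t    t·PV
  1        37.50        37.2856        37.2856
  2        37.50        37.0724        74.1449
  3        37.50        36.8605       110.5815
  4        37.50        36.6498       146.5990
  5        37.50        36.4402       182.2011
  6     1,037.50     1,002.4157     6,014.4942
  Σ                  1,186.7242     6,565.3063
P = 1,186.7242; Macaulay duration = 6,565.3063 / 1,186.7242 = 5.53229 half-year periods = 2.76615 years.
Modified duration = D_Mac / (1 + y) = 2.76615 / 1.00575 = 2.75033 years.

2.750 years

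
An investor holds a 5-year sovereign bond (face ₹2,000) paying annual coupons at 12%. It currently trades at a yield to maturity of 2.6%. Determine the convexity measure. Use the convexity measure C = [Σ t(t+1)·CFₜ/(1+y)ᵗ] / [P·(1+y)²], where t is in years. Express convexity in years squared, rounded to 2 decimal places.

22.48

With y = 0.026:
  t   CF        PV=CF/(1+0.026)^t    t·PV        t(t+1)·PV
  1       240.00       233.9181       233.9181         467.8363
  2       240.00       227.9904       455.9808       1,367.9423
  3       240.00       222.2128       666.6385       2,666.5541
  4       240.00       216.5817       866.3269       4,331.6344
  5     2,240.00     1,970.2041     9,851.0204      59,106.1224
  Σ                  2,870.9072    12,073.8847      67,940.0895
P = 2,870.9072.
Convexity = Σ t(t+1)·PV / [P·(1+y)²] = 67,940.0895 / (2,870.9072 × 1.052676) = 22.48083.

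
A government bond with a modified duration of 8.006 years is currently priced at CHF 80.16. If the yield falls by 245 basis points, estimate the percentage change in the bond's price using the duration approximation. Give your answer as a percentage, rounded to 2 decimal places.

+19.61%

Duration approximation: ΔP/P ≈ -D_mod · Δy = -8.006 × (-0.0245) = +0.196147.
As a percentage: +19.6147%.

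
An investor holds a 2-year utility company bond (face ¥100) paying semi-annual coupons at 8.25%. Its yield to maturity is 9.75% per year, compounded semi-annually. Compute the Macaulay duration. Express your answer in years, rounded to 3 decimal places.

Periodic yield y = 0.04875. Discount each cash flow and weight by its period:
  t   CF        PV=CF/(1+0.04875)^t    t·PV
  1        4.125         3.9333         3.9333
  2        4.125         3.7504         7.5008
  3        4.125         3.5761        10.7283
  4      104.125        86.0730       344.2921
  Σ                     97.3328       366.4545
Price P = Σ PV = 97.3328.
Macaulay duration = Σ(t·PV) / P = 366.4545 / 97.3328 = 3.76496 half-year periods.
In years: 3.76496 / 2 = 1.88248 years.

1.882 years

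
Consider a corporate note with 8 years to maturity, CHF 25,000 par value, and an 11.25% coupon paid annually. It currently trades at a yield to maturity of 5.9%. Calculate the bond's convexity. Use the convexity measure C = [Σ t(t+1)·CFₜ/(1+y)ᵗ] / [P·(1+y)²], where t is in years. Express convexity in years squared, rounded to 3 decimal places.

With y = 0.059:
  t   CF        PV=CF/(1+0.059)^t    t·PV        t(t+1)·PV
  1     2,812.50     2,655.8074     2,655.8074       5,311.6147
  2     2,812.50     2,507.8445     5,015.6891      15,047.0672
  3     2,812.50     2,368.1252     7,104.3755      28,417.5018
  4     2,812.50     2,236.1899     8,944.7598      44,723.7989
  5     2,812.50     2,111.6052    10,558.0262      63,348.1571
  6     2,812.50     1,993.9615    11,963.7691      83,746.3834
  7     2,812.50     1,882.8721    13,180.1044     105,440.8352
  8    27,812.50    17,582.1648   140,657.3187   1,265,915.8686
  Σ                 33,338.5706   200,079.8501   1,611,951.2270
P = 33,338.5706.
Convexity = Σ t(t+1)·PV / [P·(1+y)²] = 1,611,951.2270 / (33,338.5706 × 1.121481) = 43.11347.

43.113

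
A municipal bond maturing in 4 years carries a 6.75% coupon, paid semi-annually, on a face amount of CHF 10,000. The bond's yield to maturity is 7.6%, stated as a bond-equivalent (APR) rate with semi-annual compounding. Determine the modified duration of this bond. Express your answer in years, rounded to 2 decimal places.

Periodic yield y = 0.038. First find Macaulay duration:
  t   CF        PV=CF/(1+0.038)^t    t·PV
  1       337.50       325.1445       325.1445
  2       337.50       313.2413       626.4827
  3       337.50       301.7739       905.3218
  4       337.50       290.7263     1,162.9053
  5       337.50       280.0832     1,400.4158
  6       337.50       269.8296     1,618.9778
  7       337.50       259.9515     1,819.6604
  8    10,337.50     7,670.7300    61,365.8397
  Σ                  9,711.4804    69,224.7481
P = 9,711.4804; Macaulay duration = 69,224.7481 / 9,711.4804 = 7.12814 half-year periods = 3.56407 years.
Modified duration = D_Mac / (1 + y) = 3.56407 / 1.038 = 3.43359 years.

3.43 years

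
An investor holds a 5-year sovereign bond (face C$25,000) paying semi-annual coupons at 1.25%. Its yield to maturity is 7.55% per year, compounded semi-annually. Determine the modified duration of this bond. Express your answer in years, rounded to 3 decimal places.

4.658 years

Periodic yield y = 0.03775. First find Macaulay duration:
  t   CF        PV=CF/(1+0.03775)^t    t·PV
  1       156.25       150.5661       150.5661
  2       156.25       145.0890       290.1780
  3       156.25       139.8111       419.4334
  4       156.25       134.7253       538.9011
  5       156.25       129.8244       649.1220
  6       156.25       125.1018       750.6108
  7       156.25       120.5510       843.8570
  8       156.25       116.1657       929.3260
  9       156.25       111.9400     1,007.4601
  10   25,156.25    17,366.7472   173,667.4716
  Σ                 18,540.5217   179,246.9262
P = 18,540.5217; Macaulay duration = 179,246.9262 / 18,540.5217 = 9.66785 half-year periods = 4.83392 years.
Modified duration = D_Mac / (1 + y) = 4.83392 / 1.03775 = 4.65808 years.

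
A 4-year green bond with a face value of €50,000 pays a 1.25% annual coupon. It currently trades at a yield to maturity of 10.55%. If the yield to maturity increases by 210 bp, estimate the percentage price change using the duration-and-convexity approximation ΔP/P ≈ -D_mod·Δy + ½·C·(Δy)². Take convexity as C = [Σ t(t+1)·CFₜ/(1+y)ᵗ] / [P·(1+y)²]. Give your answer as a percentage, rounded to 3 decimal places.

With y = 0.1055:
  t   CF        PV=CF/(1+0.1055)^t    t·PV        t(t+1)·PV
  1       625.00       565.3550       565.3550       1,130.7101
  2       625.00       511.4021     1,022.8042       3,068.4127
  3       625.00       462.5980     1,387.7941       5,551.1763
  4    50,625.00    33,894.5637   135,578.2550     677,891.2750
  Σ                 35,433.9189   138,554.2084     687,641.5741
P = 35,433.9189; D_Mac = 3.91021 yrs; D_mod = 3.53705 yrs; C = 15.87908.
Duration effect: -3.53705 × (+0.021) = -0.074278
Convexity effect: 0.5 × 15.87908 × (0.021)² = +0.0035013
ΔP/P ≈ -0.074278 + 0.0035013 = -0.070777 = -7.0777%.

-7.078%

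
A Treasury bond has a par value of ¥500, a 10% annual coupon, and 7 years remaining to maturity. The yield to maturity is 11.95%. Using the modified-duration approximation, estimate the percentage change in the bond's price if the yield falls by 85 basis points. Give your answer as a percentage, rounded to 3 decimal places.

Periodic yield y = 0.1195. Modified duration first:
  t   CF        PV=CF/(1+0.1195)^t    t·PV
  1        50.00        44.6628        44.6628
  2        50.00        39.8953        79.7906
  3        50.00        35.6367       106.9102
  4        50.00        31.8327       127.3308
  5        50.00        28.4348       142.1738
  6        50.00        25.3995       152.3971
  7       550.00       249.5709     1,746.9965
  Σ                    455.4327     2,400.2618
P = 455.4327; D_Mac = 5.27029 yrs; D_mod = 5.27029/(1+0.1195) = 4.70772 yrs.
ΔP/P ≈ -D_mod · Δy = -4.70772 × (-0.0085) = +0.040016 = +4.0016%.

+4.002%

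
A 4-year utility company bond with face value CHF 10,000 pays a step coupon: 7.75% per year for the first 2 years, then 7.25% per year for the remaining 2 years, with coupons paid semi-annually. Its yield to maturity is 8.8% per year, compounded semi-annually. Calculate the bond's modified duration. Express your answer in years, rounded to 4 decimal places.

3.3591 years

Periodic yield y = 0.044. First find Macaulay duration:
  t   CF        PV=CF/(1+0.044)^t    t·PV
  1       387.50       371.1686       371.1686
  2       387.50       355.5255       711.0509
  3       387.50       340.5416     1,021.6249
  4       387.50       326.1893     1,304.7572
  5       362.50       292.2843     1,461.4216
  6       362.50       279.9658     1,679.7949
  7       362.50       268.1665     1,877.1655
  8    10,362.50     7,342.7806    58,742.2451
  Σ                  9,576.6223    67,169.2288
P = 9,576.6223; Macaulay duration = 67,169.2288 / 9,576.6223 = 7.01387 half-year periods = 3.50694 years.
Modified duration = D_Mac / (1 + y) = 3.50694 / 1.044 = 3.35914 years.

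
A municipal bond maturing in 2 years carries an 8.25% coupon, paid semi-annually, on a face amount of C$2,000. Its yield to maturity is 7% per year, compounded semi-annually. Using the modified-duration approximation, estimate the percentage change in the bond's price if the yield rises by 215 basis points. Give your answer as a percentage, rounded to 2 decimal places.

-3.92%

Periodic yield y = 0.035. Modified duration first:
  t   CF        PV=CF/(1+0.035)^t    t·PV
  1        82.50        79.7101        79.7101
  2        82.50        77.0146       154.0293
  3        82.50        74.4103       223.2308
  4     2,082.50     1,814.7784     7,259.1138
  Σ                  2,045.9135     7,716.0840
P = 2,045.9135; D_Mac = 3.77146 half-year periods = 1.88573 yrs; D_mod = 1.88573/(1+0.035) = 1.82196 yrs.
ΔP/P ≈ -D_mod · Δy = -1.82196 × (+0.0215) = -0.039172 = -3.9172%.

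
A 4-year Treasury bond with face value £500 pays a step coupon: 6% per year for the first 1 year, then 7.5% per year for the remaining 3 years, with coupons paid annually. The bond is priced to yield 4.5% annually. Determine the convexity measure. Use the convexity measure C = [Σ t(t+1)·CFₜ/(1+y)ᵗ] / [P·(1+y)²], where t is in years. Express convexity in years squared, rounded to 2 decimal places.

With y = 0.045:
  t   CF        PV=CF/(1+0.045)^t    t·PV        t(t+1)·PV
  1        30.00        28.7081        28.7081          57.4163
  2        37.50        34.3399        68.6797         206.0392
  3        37.50        32.8611        98.5834         394.3335
  4       537.50       450.7267     1,802.9069       9,014.5344
  Σ                    546.6359     1,998.8781       9,672.3234
P = 546.6359.
Convexity = Σ t(t+1)·PV / [P·(1+y)²] = 9,672.3234 / (546.6359 × 1.092025) = 16.20317.

16.20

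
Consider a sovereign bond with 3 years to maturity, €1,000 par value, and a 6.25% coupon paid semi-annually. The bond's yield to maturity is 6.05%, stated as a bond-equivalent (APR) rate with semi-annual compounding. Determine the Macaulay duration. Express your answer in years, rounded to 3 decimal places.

2.782 years

Periodic yield y = 0.03025. Discount each cash flow and weight by its period:
  t   CF        PV=CF/(1+0.03025)^t    t·PV
  1        31.25        30.3324        30.3324
  2        31.25        29.4418        58.8837
  3        31.25        28.5774        85.7321
  4        31.25        27.7383       110.9531
  5        31.25        26.9238       134.6192
  6     1,031.25       862.3990     5,174.3937
  Σ                  1,005.4127     5,594.9142
Price P = Σ PV = 1,005.4127.
Macaulay duration = Σ(t·PV) / P = 5,594.9142 / 1,005.4127 = 5.56479 half-year periods.
In years: 5.56479 / 2 = 2.78240 years.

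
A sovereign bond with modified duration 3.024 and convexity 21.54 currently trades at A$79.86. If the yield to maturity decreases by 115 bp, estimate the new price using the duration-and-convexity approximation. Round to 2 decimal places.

A$82.75

Duration effect: -D_mod·Δy = -3.024 × (-0.0115) = +0.034776
Convexity effect: ½·C·(Δy)² = 0.5 × 21.54 × (-0.0115)² = +0.0014243325
ΔP/P ≈ +0.034776 + 0.0014243325 = +0.0362003325
New price ≈ 79.86 × (1 + 0.0362003325) = 82.75095855345.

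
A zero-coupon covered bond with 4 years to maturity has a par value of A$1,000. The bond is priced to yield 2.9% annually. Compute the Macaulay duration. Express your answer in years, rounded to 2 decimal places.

4.00 years

A zero-coupon bond has a single cash flow at maturity, so its Macaulay duration equals its maturity: 4 years.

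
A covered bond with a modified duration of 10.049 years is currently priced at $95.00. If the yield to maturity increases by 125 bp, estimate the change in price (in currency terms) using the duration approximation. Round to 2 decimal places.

-$11.93

Duration approximation: ΔP/P ≈ -D_mod · Δy = -10.049 × (+0.0125) = -0.1256125.
ΔP ≈ 95.00 × (-0.1256125) = -11.9331875.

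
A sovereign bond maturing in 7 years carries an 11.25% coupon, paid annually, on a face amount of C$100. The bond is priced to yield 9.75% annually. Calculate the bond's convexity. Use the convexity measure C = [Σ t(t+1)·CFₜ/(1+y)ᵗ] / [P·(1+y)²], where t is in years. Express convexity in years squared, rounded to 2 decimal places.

31.43

With y = 0.0975:
  t   CF        PV=CF/(1+0.0975)^t    t·PV        t(t+1)·PV
  1        11.25        10.2506        10.2506          20.5011
  2        11.25         9.3399        18.6799          56.0396
  3        11.25         8.5102        25.5306         102.1222
  4        11.25         7.7542        31.0166         155.0831
  5        11.25         7.0653        35.3264         211.9586
  6        11.25         6.4376        38.6257         270.3800
  7       111.25        58.0054       406.0377       3,248.3016
  Σ                    107.3631       565.4674       4,064.3863
P = 107.3631.
Convexity = Σ t(t+1)·PV / [P·(1+y)²] = 4,064.3863 / (107.3631 × 1.204506) = 31.42901.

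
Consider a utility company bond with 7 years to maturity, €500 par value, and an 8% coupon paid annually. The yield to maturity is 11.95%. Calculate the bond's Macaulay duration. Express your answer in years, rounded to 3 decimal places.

5.462 years

Periodic yield y = 0.1195. Discount each cash flow and weight by its year:
  t   CF        PV=CF/(1+0.1195)^t    t·PV
  1        40.00        35.7302        35.7302
  2        40.00        31.9162        63.8325
  3        40.00        28.5094        85.5281
  4        40.00        25.4662       101.8647
  5        40.00        22.7478       113.7390
  6        40.00        20.3196       121.9177
  7       540.00       245.0333     1,715.2330
  Σ                    409.7227     2,237.8452
Price P = Σ PV = 409.7227.
Macaulay duration = Σ(t·PV) / P = 2,237.8452 / 409.7227 = 5.46185 years.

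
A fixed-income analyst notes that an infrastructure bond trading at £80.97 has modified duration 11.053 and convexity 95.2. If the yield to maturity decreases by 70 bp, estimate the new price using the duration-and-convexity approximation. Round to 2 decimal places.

Duration effect: -D_mod·Δy = -11.053 × (-0.007) = +0.077371
Convexity effect: ½·C·(Δy)² = 0.5 × 95.2 × (-0.007)² = +0.0023324
ΔP/P ≈ +0.077371 + 0.0023324 = +0.0797034
New price ≈ 80.97 × (1 + 0.0797034) = 87.423584298.

£87.42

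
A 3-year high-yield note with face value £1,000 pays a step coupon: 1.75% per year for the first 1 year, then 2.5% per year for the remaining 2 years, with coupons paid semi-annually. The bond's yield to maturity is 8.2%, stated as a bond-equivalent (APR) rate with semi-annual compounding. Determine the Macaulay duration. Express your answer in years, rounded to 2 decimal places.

Periodic yield y = 0.041. Discount each cash flow and weight by its period:
  t   CF        PV=CF/(1+0.041)^t    t·PV
  1         8.75         8.4054         8.4054
  2         8.75         8.0743        16.1487
  3        12.50        11.0805        33.2414
  4        12.50        10.6441        42.5762
  5        12.50        10.2248        51.1242
  6     1,012.50       795.5925     4,773.5547
  Σ                    844.0215     4,925.0505
Price P = Σ PV = 844.0215.
Macaulay duration = Σ(t·PV) / P = 4,925.0505 / 844.0215 = 5.83522 half-year periods.
In years: 5.83522 / 2 = 2.91761 years.

2.92 years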